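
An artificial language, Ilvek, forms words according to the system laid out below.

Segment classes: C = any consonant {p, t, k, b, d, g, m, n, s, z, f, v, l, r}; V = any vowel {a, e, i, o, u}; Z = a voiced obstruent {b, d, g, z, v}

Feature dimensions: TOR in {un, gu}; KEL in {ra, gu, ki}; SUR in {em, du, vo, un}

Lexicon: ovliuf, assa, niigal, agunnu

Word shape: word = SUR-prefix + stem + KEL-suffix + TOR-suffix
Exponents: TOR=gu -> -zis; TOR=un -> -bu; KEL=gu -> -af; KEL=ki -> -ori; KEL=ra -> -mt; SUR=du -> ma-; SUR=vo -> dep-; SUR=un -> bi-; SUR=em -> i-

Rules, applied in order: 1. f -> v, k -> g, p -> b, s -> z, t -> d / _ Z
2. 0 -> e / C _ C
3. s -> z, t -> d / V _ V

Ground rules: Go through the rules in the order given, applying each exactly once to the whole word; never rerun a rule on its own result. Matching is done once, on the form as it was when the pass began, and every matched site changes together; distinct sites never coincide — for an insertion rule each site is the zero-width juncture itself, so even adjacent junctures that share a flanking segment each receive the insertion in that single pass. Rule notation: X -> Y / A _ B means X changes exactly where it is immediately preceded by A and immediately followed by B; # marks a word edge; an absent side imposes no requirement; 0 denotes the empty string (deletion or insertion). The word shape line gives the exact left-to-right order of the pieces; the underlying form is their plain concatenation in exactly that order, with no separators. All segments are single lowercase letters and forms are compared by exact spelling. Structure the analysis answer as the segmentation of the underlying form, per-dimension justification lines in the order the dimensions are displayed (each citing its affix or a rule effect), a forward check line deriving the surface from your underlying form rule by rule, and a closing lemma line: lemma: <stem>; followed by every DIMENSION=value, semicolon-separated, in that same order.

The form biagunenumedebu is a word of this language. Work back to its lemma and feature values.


underlying: bi-agunnu-mt-bu
TOR=un - signalled by the affix -bu
KEL=ra - signalled by the affix -mt
SUR=un - signalled by the affix bi-
check: biagunnumtbu -> biagunnumdbu -> biagunenumedebu -> biagunenumedebu
lemma: agunnu; TOR=un; KEL=ra; SUR=un


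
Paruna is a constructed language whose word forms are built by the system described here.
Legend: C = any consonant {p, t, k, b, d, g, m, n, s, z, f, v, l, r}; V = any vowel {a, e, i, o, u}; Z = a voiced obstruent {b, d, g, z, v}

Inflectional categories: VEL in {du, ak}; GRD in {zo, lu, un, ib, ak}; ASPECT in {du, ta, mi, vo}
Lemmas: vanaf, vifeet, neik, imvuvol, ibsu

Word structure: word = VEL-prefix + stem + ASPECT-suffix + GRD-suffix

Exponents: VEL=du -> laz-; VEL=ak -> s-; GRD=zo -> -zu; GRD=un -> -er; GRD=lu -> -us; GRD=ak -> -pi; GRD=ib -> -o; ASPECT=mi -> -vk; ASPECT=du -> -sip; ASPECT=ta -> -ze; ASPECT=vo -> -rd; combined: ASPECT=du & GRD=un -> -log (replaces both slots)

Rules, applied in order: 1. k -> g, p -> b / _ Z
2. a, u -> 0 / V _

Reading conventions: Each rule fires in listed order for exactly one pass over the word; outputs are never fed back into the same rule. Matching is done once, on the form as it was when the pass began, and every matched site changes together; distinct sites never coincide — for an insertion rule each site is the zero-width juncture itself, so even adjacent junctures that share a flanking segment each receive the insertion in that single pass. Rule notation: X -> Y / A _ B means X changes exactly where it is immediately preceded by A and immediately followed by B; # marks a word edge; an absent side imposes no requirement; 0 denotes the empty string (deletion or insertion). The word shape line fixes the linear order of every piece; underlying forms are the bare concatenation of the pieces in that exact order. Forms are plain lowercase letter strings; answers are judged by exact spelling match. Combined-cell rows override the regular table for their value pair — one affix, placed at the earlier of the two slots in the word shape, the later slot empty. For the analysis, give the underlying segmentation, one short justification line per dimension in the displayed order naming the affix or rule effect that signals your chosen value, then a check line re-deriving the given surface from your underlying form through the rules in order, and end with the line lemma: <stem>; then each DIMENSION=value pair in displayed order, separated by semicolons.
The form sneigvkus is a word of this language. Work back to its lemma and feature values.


underlying: s-neik-vk-us
VEL=ak - signalled by the affix s-
GRD=lu - signalled by the affix -us
ASPECT=mi - signalled by the affix -vk
check: sneikvkus -> sneigvkus -> sneigvkus
lemma: neik; VEL=ak; GRD=lu; ASPECT=mi


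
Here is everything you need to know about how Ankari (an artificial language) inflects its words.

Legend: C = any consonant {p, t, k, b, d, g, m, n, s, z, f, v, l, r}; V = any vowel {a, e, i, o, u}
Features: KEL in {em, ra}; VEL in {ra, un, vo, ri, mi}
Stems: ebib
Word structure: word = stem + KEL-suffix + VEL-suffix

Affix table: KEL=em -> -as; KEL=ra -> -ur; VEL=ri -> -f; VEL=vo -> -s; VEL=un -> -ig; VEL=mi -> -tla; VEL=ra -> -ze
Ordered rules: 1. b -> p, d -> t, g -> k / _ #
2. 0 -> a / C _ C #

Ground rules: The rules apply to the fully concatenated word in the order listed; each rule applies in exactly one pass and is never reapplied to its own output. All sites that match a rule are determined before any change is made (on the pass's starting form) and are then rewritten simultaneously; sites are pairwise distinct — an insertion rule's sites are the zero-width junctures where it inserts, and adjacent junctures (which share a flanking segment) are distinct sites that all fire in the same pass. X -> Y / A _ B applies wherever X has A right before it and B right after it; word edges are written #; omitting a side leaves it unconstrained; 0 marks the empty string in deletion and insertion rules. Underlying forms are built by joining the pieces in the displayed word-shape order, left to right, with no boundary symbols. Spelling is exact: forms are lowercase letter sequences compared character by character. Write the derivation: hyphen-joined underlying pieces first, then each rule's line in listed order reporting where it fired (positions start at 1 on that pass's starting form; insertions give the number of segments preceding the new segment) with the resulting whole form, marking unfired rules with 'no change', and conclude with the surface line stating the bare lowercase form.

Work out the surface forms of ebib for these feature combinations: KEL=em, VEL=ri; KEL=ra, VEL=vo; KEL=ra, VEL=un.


cell KEL=em, VEL=ri:
underlying: ebib-as-f
1. b -> p, d -> t, g -> k / _ #: no change
2. 0 -> a / C _ C #: inserts after position(s) 6: ebibasaf
surface: ebibasaf

cell KEL=ra, VEL=vo:
underlying: ebib-ur-s
1. b -> p, d -> t, g -> k / _ #: no change
2. 0 -> a / C _ C #: inserts after position(s) 6: ebiburas
surface: ebiburas

cell KEL=ra, VEL=un:
underlying: ebib-ur-ig
1. b -> p, d -> t, g -> k / _ #: fires at position(s) 8: ebiburik
2. 0 -> a / C _ C #: no change
surface: ebiburik


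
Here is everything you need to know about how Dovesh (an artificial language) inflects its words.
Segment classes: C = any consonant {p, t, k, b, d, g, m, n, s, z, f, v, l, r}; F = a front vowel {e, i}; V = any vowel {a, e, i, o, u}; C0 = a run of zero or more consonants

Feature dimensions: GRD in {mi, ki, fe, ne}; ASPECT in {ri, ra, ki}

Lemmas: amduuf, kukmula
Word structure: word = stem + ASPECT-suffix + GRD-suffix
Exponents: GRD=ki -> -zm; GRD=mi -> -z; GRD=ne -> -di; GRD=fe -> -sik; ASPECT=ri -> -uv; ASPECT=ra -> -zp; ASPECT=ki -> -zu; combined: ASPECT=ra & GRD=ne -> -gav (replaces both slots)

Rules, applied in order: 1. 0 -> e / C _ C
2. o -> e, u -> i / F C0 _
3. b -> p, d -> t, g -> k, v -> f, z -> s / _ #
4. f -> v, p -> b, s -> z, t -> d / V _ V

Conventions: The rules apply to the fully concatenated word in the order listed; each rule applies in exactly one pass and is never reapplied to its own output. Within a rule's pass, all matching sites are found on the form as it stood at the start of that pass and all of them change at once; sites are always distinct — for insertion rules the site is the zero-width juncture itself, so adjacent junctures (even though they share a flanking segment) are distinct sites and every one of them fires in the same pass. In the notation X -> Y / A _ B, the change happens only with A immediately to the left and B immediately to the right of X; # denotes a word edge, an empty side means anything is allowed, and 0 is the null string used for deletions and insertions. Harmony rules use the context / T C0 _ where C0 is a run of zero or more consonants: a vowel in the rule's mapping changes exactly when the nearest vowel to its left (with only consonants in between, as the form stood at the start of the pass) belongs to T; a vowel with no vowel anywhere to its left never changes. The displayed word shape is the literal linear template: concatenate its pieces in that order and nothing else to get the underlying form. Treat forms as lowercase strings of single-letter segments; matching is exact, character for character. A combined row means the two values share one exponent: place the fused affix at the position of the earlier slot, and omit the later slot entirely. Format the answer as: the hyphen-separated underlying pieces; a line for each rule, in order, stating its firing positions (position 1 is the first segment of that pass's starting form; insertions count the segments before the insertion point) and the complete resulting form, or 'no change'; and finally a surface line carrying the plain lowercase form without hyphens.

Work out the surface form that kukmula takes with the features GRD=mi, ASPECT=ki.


underlying: kukmula-zu-z
1. 0 -> e / C _ C: inserts after position(s) 3: kukemulazuz
2. o -> e, u -> i / F C0 _: fires at position(s) 6: kukemilazuz
3. b -> p, d -> t, g -> k, v -> f, z -> s / _ #: fires at position(s) 11: kukemilazus
4. f -> v, p -> b, s -> z, t -> d / V _ V: no change
surface: kukemilazus


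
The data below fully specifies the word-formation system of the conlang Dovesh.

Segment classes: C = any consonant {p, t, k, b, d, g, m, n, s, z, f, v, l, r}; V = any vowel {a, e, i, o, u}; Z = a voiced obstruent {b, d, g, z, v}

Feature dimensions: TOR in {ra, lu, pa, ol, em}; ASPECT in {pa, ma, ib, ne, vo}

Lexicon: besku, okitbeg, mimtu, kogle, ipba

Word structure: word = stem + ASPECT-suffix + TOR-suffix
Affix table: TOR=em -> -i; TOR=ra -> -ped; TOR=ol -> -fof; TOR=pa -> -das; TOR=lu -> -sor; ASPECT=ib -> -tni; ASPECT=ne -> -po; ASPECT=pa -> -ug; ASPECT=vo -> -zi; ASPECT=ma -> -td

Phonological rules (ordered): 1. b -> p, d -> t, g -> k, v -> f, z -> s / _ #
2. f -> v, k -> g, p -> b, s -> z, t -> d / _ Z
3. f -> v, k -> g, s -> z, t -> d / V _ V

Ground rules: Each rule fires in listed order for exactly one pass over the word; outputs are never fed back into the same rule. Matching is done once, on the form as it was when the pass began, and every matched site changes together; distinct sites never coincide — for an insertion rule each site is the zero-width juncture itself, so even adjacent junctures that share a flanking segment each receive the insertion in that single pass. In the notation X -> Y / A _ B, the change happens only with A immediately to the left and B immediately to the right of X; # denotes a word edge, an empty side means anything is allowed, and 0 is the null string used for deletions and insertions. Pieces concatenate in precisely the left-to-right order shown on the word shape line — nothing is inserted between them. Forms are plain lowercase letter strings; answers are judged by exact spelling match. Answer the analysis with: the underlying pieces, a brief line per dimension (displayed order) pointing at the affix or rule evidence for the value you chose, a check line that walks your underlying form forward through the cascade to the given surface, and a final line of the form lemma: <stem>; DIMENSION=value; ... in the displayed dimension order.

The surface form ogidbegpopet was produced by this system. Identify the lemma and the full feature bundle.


underlying: okitbeg-po-ped
TOR=ra - signalled by the affix -ped
ASPECT=ne - signalled by the affix -po
check: okitbegpoped -> okitbegpopet -> okidbegpopet -> ogidbegpopet
lemma: okitbeg; TOR=ra; ASPECT=ne


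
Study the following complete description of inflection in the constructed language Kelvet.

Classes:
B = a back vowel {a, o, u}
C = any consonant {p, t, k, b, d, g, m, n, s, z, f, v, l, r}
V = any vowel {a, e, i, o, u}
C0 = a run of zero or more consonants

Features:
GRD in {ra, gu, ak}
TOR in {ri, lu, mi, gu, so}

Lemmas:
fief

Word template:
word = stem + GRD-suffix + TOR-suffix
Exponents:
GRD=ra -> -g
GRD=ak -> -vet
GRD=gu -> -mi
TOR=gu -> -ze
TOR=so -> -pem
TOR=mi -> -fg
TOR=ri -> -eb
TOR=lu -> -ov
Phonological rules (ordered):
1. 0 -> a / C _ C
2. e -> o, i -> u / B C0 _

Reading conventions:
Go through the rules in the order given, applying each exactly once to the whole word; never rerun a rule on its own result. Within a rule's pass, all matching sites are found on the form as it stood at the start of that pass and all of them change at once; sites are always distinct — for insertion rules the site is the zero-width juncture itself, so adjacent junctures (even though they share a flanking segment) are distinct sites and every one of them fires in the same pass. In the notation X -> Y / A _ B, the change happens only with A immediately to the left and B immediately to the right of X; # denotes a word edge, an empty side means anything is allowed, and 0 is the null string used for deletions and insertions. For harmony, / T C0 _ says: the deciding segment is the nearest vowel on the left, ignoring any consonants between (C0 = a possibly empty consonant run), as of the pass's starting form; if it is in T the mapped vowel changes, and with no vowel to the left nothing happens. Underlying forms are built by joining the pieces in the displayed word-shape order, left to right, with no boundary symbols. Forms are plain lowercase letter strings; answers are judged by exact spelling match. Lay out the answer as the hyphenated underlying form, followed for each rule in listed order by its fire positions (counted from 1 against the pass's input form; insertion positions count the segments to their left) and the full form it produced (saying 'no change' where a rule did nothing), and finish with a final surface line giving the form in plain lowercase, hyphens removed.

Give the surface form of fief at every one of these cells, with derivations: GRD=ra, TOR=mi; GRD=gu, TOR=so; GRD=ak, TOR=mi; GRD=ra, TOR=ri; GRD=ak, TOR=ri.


cell GRD=ra, TOR=mi:
underlying: fief-g-fg
1. 0 -> a / C _ C: inserts after position(s) 4, 5, 6: fiefagafag
2. e -> o, i -> u / B C0 _: no change
surface: fiefagafag

cell GRD=gu, TOR=so:
underlying: fief-mi-pem
1. 0 -> a / C _ C: inserts after position(s) 4: fiefamipem
2. e -> o, i -> u / B C0 _: fires at position(s) 7: fiefamupem
surface: fiefamupem

cell GRD=ak, TOR=mi:
underlying: fief-vet-fg
1. 0 -> a / C _ C: inserts after position(s) 4, 7, 8: fiefavetafag
2. e -> o, i -> u / B C0 _: fires at position(s) 7: fiefavotafag
surface: fiefavotafag

cell GRD=ra, TOR=ri:
underlying: fief-g-eb
1. 0 -> a / C _ C: inserts after position(s) 4: fiefageb
2. e -> o, i -> u / B C0 _: fires at position(s) 7: fiefagob
surface: fiefagob

cell GRD=ak, TOR=ri:
underlying: fief-vet-eb
1. 0 -> a / C _ C: inserts after position(s) 4: fiefaveteb
2. e -> o, i -> u / B C0 _: fires at position(s) 7: fiefavoteb
surface: fiefavoteb


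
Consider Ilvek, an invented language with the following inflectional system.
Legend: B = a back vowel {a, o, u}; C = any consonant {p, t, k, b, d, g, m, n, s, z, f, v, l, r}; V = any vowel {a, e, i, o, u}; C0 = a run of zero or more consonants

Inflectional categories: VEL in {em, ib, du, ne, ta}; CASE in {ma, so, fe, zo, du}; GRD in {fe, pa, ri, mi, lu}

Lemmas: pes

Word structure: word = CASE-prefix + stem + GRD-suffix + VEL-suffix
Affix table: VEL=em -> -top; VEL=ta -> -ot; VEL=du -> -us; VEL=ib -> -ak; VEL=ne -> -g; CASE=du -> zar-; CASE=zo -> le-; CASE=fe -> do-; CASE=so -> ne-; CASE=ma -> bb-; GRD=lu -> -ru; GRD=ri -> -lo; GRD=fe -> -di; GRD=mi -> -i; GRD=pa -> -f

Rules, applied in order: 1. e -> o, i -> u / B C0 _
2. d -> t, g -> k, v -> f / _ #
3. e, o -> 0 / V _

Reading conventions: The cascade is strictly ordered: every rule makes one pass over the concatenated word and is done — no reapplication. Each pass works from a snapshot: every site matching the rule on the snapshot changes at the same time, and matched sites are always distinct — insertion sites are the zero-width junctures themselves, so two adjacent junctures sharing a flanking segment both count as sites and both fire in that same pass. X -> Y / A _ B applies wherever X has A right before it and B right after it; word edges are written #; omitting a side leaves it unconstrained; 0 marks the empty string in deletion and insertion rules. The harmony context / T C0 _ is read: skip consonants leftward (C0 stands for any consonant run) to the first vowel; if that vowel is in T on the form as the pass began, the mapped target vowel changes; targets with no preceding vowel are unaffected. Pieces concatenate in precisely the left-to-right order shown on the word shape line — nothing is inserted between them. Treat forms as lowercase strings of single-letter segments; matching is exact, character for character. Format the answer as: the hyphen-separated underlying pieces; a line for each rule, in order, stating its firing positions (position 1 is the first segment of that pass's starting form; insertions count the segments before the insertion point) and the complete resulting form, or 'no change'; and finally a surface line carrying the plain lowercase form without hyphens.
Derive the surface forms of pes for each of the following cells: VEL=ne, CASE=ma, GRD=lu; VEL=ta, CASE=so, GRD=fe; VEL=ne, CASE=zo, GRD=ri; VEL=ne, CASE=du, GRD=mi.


cell VEL=ne, CASE=ma, GRD=lu:
underlying: bb-pes-ru-g
1. e -> o, i -> u / B C0 _: no change
2. d -> t, g -> k, v -> f / _ #: fires at position(s) 8: bbpesruk
3. e, o -> 0 / V _: no change
surface: bbpesruk

cell VEL=ta, CASE=so, GRD=fe:
underlying: ne-pes-di-ot
1. e -> o, i -> u / B C0 _: no change
2. d -> t, g -> k, v -> f / _ #: no change
3. e, o -> 0 / V _: fires at position(s) 8: nepesdit
surface: nepesdit

cell VEL=ne, CASE=zo, GRD=ri:
underlying: le-pes-lo-g
1. e -> o, i -> u / B C0 _: no change
2. d -> t, g -> k, v -> f / _ #: fires at position(s) 8: lepeslok
3. e, o -> 0 / V _: no change
surface: lepeslok

cell VEL=ne, CASE=du, GRD=mi:
underlying: zar-pes-i-g
1. e -> o, i -> u / B C0 _: fires at position(s) 5: zarposig
2. d -> t, g -> k, v -> f / _ #: fires at position(s) 8: zarposik
3. e, o -> 0 / V _: no change
surface: zarposik


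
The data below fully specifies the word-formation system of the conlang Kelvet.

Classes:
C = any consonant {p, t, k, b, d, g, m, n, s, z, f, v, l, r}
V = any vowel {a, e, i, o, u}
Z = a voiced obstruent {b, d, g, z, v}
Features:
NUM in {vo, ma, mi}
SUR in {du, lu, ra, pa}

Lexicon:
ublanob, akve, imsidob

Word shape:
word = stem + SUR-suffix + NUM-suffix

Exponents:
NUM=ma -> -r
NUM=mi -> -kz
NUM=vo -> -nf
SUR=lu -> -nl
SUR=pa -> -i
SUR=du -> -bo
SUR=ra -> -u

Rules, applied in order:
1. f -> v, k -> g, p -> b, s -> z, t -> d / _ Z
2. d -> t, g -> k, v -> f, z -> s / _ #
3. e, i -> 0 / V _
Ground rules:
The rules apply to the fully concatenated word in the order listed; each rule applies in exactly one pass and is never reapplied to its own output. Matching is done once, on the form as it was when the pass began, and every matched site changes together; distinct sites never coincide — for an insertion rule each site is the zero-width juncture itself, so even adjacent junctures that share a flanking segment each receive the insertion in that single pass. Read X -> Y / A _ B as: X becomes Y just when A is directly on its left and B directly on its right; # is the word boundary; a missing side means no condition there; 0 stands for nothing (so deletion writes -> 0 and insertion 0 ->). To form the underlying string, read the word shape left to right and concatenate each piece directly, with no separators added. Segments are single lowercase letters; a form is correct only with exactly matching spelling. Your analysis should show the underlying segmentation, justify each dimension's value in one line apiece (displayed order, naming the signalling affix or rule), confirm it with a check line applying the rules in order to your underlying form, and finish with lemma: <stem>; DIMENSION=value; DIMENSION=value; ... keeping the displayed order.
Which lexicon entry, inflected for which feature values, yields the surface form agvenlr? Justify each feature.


underlying: akve-nl-r
NUM=ma - signalled by the affix -r
SUR=lu - signalled by the affix -nl
check: akvenlr -> agvenlr -> agvenlr -> agvenlr
lemma: akve; NUM=ma; SUR=lu


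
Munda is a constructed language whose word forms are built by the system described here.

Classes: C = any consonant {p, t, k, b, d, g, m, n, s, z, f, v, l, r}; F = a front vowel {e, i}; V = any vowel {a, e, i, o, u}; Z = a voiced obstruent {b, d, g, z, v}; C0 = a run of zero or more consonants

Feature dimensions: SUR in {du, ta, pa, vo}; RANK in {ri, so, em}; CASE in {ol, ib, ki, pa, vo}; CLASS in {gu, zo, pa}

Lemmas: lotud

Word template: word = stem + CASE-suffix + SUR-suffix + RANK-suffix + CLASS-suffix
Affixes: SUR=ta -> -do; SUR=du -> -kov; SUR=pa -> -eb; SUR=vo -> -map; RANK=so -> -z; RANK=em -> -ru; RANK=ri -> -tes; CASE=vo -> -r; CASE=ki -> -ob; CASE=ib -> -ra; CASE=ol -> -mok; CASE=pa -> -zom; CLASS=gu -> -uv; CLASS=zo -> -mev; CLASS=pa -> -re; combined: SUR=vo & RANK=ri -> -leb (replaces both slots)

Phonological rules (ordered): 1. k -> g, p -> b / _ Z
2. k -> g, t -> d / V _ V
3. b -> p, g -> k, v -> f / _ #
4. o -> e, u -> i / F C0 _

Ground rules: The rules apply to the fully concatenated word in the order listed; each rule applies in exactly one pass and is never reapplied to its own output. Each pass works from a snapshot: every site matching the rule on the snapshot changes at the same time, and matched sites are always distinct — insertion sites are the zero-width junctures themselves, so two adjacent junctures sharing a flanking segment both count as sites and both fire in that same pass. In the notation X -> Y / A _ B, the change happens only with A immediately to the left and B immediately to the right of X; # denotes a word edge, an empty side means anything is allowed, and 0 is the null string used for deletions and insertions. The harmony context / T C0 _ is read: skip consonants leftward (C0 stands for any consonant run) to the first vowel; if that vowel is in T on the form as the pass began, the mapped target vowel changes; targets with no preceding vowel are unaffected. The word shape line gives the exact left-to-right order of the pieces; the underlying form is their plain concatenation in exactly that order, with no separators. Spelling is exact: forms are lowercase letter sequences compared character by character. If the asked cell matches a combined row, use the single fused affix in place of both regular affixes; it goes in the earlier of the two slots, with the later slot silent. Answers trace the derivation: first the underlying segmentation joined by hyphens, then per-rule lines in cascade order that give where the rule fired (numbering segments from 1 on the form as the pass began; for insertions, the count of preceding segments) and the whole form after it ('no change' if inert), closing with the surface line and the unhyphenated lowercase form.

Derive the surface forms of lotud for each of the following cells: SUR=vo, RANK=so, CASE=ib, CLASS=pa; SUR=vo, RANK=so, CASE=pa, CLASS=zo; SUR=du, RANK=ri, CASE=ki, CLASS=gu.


cell SUR=vo, RANK=so, CASE=ib, CLASS=pa:
underlying: lotud-ra-map-z-re
1. k -> g, p -> b / _ Z: fires at position(s) 10: lotudramabzre
2. k -> g, t -> d / V _ V: fires at position(s) 3: lodudramabzre
3. b -> p, g -> k, v -> f / _ #: no change
4. o -> e, u -> i / F C0 _: no change
surface: lodudramabzre

cell SUR=vo, RANK=so, CASE=pa, CLASS=zo:
underlying: lotud-zom-map-z-mev
1. k -> g, p -> b / _ Z: fires at position(s) 11: lotudzommabzmev
2. k -> g, t -> d / V _ V: fires at position(s) 3: lodudzommabzmev
3. b -> p, g -> k, v -> f / _ #: fires at position(s) 15: lodudzommabzmef
4. o -> e, u -> i / F C0 _: no change
surface: lodudzommabzmef

cell SUR=du, RANK=ri, CASE=ki, CLASS=gu:
underlying: lotud-ob-kov-tes-uv
1. k -> g, p -> b / _ Z: no change
2. k -> g, t -> d / V _ V: fires at position(s) 3: lodudobkovtesuv
3. b -> p, g -> k, v -> f / _ #: fires at position(s) 15: lodudobkovtesuf
4. o -> e, u -> i / F C0 _: fires at position(s) 14: lodudobkovtesif
surface: lodudobkovtesif


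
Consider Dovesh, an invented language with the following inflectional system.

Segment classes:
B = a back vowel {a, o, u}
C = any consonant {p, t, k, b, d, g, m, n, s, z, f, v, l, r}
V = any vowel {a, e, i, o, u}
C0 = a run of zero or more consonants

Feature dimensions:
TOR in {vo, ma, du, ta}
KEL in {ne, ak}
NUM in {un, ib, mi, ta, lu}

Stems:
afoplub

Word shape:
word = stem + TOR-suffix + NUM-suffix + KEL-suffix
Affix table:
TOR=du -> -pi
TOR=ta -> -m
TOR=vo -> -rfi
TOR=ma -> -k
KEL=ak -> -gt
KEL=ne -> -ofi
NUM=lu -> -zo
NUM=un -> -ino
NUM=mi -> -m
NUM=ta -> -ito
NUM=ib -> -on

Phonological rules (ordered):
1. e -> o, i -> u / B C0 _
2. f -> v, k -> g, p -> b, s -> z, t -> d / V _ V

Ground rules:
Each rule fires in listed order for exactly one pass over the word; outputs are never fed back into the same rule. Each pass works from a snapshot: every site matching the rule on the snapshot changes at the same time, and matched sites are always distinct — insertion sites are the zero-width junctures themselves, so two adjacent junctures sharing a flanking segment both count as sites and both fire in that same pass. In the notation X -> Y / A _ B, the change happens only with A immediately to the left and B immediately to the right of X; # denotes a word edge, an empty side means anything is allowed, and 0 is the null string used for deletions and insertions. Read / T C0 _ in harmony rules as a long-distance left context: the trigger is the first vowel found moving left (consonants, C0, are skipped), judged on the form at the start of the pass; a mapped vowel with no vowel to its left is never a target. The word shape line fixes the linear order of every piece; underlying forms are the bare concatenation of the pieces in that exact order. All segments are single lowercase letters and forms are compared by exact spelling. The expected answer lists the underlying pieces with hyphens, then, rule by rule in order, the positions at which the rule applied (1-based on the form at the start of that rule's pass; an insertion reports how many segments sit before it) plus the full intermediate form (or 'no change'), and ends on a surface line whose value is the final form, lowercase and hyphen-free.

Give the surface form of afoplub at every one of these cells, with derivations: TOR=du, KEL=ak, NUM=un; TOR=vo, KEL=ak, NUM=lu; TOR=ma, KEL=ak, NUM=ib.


cell TOR=du, KEL=ak, NUM=un:
underlying: afoplub-pi-ino-gt
1. e -> o, i -> u / B C0 _: fires at position(s) 9: afoplubpuinogt
2. f -> v, k -> g, p -> b, s -> z, t -> d / V _ V: fires at position(s) 2: avoplubpuinogt
surface: avoplubpuinogt

cell TOR=vo, KEL=ak, NUM=lu:
underlying: afoplub-rfi-zo-gt
1. e -> o, i -> u / B C0 _: fires at position(s) 10: afoplubrfuzogt
2. f -> v, k -> g, p -> b, s -> z, t -> d / V _ V: fires at position(s) 2: avoplubrfuzogt
surface: avoplubrfuzogt

cell TOR=ma, KEL=ak, NUM=ib:
underlying: afoplub-k-on-gt
1. e -> o, i -> u / B C0 _: no change
2. f -> v, k -> g, p -> b, s -> z, t -> d / V _ V: fires at position(s) 2: avoplubkongt
surface: avoplubkongt


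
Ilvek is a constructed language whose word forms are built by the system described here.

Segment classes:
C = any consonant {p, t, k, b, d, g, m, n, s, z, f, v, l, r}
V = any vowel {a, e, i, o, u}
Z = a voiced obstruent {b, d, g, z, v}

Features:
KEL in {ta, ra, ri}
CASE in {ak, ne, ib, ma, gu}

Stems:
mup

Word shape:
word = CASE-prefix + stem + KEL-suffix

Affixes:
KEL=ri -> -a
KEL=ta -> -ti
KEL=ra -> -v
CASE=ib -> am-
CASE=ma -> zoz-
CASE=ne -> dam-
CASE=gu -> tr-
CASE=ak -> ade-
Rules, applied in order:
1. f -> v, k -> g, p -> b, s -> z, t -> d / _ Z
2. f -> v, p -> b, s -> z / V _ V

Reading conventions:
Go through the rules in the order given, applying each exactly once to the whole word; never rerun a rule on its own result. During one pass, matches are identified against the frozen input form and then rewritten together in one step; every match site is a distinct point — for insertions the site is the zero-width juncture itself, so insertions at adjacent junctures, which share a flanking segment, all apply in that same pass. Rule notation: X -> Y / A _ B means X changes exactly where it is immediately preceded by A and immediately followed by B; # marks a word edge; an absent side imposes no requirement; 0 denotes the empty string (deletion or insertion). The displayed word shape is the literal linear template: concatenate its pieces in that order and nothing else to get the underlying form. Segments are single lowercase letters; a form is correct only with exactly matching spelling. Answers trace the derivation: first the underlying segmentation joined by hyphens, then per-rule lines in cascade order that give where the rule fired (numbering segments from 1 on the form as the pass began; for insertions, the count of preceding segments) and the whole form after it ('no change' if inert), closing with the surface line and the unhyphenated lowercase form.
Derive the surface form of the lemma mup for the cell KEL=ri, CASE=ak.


underlying: ade-mup-a
1. f -> v, k -> g, p -> b, s -> z, t -> d / _ Z: no change
2. f -> v, p -> b, s -> z / V _ V: fires at position(s) 6: ademuba
surface: ademuba


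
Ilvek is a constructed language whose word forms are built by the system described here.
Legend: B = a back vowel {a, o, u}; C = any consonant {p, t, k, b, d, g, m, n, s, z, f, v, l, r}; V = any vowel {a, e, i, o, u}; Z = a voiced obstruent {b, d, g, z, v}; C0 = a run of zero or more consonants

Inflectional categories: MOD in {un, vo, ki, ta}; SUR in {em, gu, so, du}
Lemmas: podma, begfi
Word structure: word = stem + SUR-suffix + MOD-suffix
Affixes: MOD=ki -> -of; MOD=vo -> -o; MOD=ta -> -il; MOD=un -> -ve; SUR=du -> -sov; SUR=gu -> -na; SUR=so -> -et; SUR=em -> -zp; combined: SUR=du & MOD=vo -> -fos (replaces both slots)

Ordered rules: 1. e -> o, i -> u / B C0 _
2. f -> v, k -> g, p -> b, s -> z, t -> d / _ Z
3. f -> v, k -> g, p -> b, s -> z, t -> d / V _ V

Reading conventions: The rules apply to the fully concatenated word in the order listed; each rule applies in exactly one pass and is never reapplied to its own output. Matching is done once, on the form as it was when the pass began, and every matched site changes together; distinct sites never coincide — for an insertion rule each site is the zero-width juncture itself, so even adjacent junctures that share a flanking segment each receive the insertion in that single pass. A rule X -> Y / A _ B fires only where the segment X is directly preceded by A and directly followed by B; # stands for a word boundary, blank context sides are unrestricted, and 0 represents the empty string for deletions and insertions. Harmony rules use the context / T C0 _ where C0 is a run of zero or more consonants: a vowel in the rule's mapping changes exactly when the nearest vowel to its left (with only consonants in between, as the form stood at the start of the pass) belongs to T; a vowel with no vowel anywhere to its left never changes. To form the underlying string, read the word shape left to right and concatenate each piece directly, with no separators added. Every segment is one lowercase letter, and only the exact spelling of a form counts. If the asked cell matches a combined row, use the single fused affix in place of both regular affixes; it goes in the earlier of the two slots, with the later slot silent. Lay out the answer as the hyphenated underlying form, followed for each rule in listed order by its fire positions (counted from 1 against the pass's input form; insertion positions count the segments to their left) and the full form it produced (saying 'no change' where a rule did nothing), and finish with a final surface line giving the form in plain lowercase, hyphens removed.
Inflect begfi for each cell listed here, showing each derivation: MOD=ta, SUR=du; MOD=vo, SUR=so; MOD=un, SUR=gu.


cell MOD=ta, SUR=du:
underlying: begfi-sov-il
1. e -> o, i -> u / B C0 _: fires at position(s) 9: begfisovul
2. f -> v, k -> g, p -> b, s -> z, t -> d / _ Z: no change
3. f -> v, k -> g, p -> b, s -> z, t -> d / V _ V: fires at position(s) 6: begfizovul
surface: begfizovul

cell MOD=vo, SUR=so:
underlying: begfi-et-o
1. e -> o, i -> u / B C0 _: no change
2. f -> v, k -> g, p -> b, s -> z, t -> d / _ Z: no change
3. f -> v, k -> g, p -> b, s -> z, t -> d / V _ V: fires at position(s) 7: begfiedo
surface: begfiedo

cell MOD=un, SUR=gu:
underlying: begfi-na-ve
1. e -> o, i -> u / B C0 _: fires at position(s) 9: begfinavo
2. f -> v, k -> g, p -> b, s -> z, t -> d / _ Z: no change
3. f -> v, k -> g, p -> b, s -> z, t -> d / V _ V: no change
surface: begfinavo


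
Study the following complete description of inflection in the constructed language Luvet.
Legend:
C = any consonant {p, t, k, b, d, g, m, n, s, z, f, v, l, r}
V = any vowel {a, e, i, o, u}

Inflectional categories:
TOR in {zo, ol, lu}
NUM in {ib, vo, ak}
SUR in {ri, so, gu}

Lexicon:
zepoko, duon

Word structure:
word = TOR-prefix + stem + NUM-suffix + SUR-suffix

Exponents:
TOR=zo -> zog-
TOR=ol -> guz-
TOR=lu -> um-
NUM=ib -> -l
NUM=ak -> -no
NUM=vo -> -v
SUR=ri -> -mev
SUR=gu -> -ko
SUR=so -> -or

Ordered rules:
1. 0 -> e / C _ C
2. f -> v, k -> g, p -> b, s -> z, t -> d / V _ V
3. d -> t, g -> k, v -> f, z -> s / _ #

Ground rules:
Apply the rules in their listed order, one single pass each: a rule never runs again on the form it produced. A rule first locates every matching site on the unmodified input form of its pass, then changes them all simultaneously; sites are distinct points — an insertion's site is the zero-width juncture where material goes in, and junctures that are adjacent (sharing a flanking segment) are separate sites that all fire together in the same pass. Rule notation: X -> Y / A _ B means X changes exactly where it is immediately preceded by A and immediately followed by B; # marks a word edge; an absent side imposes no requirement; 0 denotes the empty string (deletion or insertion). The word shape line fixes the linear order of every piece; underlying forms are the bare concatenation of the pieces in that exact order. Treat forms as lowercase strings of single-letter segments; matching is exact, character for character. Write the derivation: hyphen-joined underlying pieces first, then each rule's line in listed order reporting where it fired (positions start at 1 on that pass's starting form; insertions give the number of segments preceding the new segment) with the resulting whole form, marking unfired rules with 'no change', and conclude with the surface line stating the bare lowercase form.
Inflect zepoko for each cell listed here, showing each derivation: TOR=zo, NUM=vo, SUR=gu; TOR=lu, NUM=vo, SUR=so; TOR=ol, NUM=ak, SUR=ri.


cell TOR=zo, NUM=vo, SUR=gu:
underlying: zog-zepoko-v-ko
1. 0 -> e / C _ C: inserts after position(s) 3, 10: zogezepokoveko
2. f -> v, k -> g, p -> b, s -> z, t -> d / V _ V: fires at position(s) 7, 9, 13: zogezebogovego
3. d -> t, g -> k, v -> f, z -> s / _ #: no change
surface: zogezebogovego

cell TOR=lu, NUM=vo, SUR=so:
underlying: um-zepoko-v-or
1. 0 -> e / C _ C: inserts after position(s) 2: umezepokovor
2. f -> v, k -> g, p -> b, s -> z, t -> d / V _ V: fires at position(s) 6, 8: umezebogovor
3. d -> t, g -> k, v -> f, z -> s / _ #: no change
surface: umezebogovor

cell TOR=ol, NUM=ak, SUR=ri:
underlying: guz-zepoko-no-mev
1. 0 -> e / C _ C: inserts after position(s) 3: guzezepokonomev
2. f -> v, k -> g, p -> b, s -> z, t -> d / V _ V: fires at position(s) 7, 9: guzezebogonomev
3. d -> t, g -> k, v -> f, z -> s / _ #: fires at position(s) 15: guzezebogonomef
surface: guzezebogonomef


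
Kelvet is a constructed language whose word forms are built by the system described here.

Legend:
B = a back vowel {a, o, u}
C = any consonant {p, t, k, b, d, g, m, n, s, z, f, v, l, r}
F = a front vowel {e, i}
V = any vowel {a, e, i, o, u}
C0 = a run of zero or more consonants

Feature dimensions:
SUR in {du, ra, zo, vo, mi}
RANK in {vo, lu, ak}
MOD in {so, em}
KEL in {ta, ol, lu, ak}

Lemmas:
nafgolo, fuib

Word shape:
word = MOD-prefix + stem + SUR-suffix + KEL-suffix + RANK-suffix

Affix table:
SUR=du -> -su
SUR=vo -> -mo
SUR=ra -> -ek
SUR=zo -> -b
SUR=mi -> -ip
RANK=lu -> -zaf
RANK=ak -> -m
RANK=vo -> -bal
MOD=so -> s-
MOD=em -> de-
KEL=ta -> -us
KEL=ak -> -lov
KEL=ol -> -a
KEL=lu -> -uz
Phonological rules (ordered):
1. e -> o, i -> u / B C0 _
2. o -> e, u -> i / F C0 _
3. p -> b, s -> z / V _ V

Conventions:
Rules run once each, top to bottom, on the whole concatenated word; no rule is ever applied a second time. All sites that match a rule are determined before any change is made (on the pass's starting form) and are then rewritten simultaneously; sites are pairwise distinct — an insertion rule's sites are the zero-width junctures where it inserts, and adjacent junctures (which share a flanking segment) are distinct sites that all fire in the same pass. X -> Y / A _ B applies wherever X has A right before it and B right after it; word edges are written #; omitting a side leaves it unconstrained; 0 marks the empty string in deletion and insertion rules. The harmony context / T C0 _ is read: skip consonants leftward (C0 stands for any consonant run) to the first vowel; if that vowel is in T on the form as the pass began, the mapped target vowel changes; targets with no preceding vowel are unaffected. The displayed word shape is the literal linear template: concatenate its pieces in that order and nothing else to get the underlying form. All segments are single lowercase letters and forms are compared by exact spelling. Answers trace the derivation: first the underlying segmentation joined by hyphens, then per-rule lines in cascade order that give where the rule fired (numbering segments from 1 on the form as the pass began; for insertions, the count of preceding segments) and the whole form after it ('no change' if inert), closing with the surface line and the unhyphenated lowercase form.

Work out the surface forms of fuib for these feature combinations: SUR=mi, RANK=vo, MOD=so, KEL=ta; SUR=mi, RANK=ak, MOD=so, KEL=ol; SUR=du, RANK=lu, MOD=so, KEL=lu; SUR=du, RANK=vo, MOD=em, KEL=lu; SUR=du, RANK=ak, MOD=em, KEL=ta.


cell SUR=mi, RANK=vo, MOD=so, KEL=ta:
underlying: s-fuib-ip-us-bal
1. e -> o, i -> u / B C0 _: fires at position(s) 4: sfuubipusbal
2. o -> e, u -> i / F C0 _: fires at position(s) 8: sfuubipisbal
3. p -> b, s -> z / V _ V: fires at position(s) 7: sfuubibisbal
surface: sfuubibisbal

cell SUR=mi, RANK=ak, MOD=so, KEL=ol:
underlying: s-fuib-ip-a-m
1. e -> o, i -> u / B C0 _: fires at position(s) 4: sfuubipam
2. o -> e, u -> i / F C0 _: no change
3. p -> b, s -> z / V _ V: fires at position(s) 7: sfuubibam
surface: sfuubibam

cell SUR=du, RANK=lu, MOD=so, KEL=lu:
underlying: s-fuib-su-uz-zaf
1. e -> o, i -> u / B C0 _: fires at position(s) 4: sfuubsuuzzaf
2. o -> e, u -> i / F C0 _: no change
3. p -> b, s -> z / V _ V: no change
surface: sfuubsuuzzaf

cell SUR=du, RANK=vo, MOD=em, KEL=lu:
underlying: de-fuib-su-uz-bal
1. e -> o, i -> u / B C0 _: fires at position(s) 5: defuubsuuzbal
2. o -> e, u -> i / F C0 _: fires at position(s) 4: defiubsuuzbal
3. p -> b, s -> z / V _ V: no change
surface: defiubsuuzbal

cell SUR=du, RANK=ak, MOD=em, KEL=ta:
underlying: de-fuib-su-us-m
1. e -> o, i -> u / B C0 _: fires at position(s) 5: defuubsuusm
2. o -> e, u -> i / F C0 _: fires at position(s) 4: defiubsuusm
3. p -> b, s -> z / V _ V: no change
surface: defiubsuusm
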